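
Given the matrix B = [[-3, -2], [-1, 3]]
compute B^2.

[[11, 0], [0, 11]]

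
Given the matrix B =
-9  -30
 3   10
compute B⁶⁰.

B² = B (a projection; rank 1, trace 1), so B⁶⁰ = B.

[[-9, -30], [3, 10]]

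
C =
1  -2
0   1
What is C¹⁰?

[[1, -20], [0, 1]]

C = I + N where N = [[0, -2], [0, 0]] is strictly upper-triangular, so N² = 0.
(I + N)¹⁰ = I + 10·N = [[1, -20], [0, 1]].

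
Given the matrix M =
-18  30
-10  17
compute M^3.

[[-132, 210], [-70, 113]]

tr M = -1 and det M = -6, so the characteristic polynomial is λ² − (-1)λ + (-6) with roots 2 and -3.
Eigenvectors give P = [[-3, 2], [-2, 1]] with P⁻¹ = [[1, -2], [2, -3]], and M = P·diag(2, -3)·P⁻¹.
Then M^3 = P·diag(8, -27)·P⁻¹ = [[-24, -54], [-16, -27]] · [[1, -2], [2, -3]] = [[-132, 210], [-70, 113]].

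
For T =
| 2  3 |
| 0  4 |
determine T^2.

[[4, 18], [0, 16]]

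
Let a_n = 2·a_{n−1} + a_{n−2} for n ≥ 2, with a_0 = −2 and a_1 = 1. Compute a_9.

169

With companion matrix C = [[2, 1], [1, 0]], [a_n, a_{n−1}]ᵀ = C·[a_{n−1}, a_{n−2}]ᵀ, so [a_9, a_8]ᵀ = C⁸·[a_1, a_0]ᵀ.
C⁸ = [[985, 408], [408, 169]], giving [a_9, a_8]ᵀ = [[169], [70]].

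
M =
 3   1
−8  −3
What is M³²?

[[1, 0], [0, 1]]

M² = I (check: tr M = 0 and det M = −1), so M³² = I since 32 is even.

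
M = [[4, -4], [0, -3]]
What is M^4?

M^2 = [[16, -4], [0, 9]]
M^3 = [[64, -52], [0, -27]]
M^4 = [[256, -100], [0, 81]]

[[256, -100], [0, 81]]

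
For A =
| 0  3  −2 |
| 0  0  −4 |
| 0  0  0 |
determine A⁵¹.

[[0, 0, 0], [0, 0, 0], [0, 0, 0]]

A is strictly triangular, hence nilpotent: A³ = 0, so A⁵¹ = 0.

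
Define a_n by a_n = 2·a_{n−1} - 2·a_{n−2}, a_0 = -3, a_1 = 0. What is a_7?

-48

With companion matrix Q = [[2, -2], [1, 0]], [a_n, a_{n−1}]ᵀ = Q·[a_{n−1}, a_{n−2}]ᵀ, so [a_7, a_6]ᵀ = Q⁶·[a_1, a_0]ᵀ.
Q⁶ = [[-8, 16], [-8, 8]], giving [a_7, a_6]ᵀ = [[-48], [-24]].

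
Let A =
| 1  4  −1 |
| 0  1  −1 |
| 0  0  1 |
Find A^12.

A = I + N where N = [[0, 4, −1], [0, 0, −1], [0, 0, 0]] is strictly upper-triangular, so N^3 = 0.
(I + N)^12 = I + 12·N + 66·N^2 = [[1, 48, −276], [0, 1, −12], [0, 0, 1]].

[[1, 48, −276], [0, 1, −12], [0, 0, 1]]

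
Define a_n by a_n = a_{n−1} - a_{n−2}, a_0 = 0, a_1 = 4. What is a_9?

With companion matrix M = [[1, -1], [1, 0]], [a_n, a_{n−1}]ᵀ = M·[a_{n−1}, a_{n−2}]ᵀ, so [a_9, a_8]ᵀ = M⁸·[a_1, a_0]ᵀ.
M⁸ = [[0, -1], [1, -1]], giving [a_9, a_8]ᵀ = [[0], [4]].

0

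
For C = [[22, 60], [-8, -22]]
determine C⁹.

[[5632, 15360], [-2048, -5632]]

tr C = 0 and det C = -4, so the characteristic polynomial is λ² − (0)λ + (-4) with roots 2 and -2.
Eigenvectors give P = [[-3, 5], [1, -2]] with P⁻¹ = [[-2, -5], [-1, -3]], and C = P·diag(2, -2)·P⁻¹.
Then C⁹ = P·diag(512, -512)·P⁻¹ = [[-1536, -2560], [512, 1024]] · [[-2, -5], [-1, -3]] = [[5632, 15360], [-2048, -5632]].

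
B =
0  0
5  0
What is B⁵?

[[0, 0], [0, 0]]

B is strictly triangular, hence nilpotent: B² = 0, so B⁵ = 0.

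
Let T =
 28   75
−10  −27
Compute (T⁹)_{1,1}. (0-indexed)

−101487

tr T = 1 and det T = −6, so the characteristic polynomial is λ² − (1)λ + (−6) with roots 3 and −2.
Eigenvectors give P = [[−3, −5], [1, 2]] with P⁻¹ = [[−2, −5], [1, 3]], and T = P·diag(3, −2)·P⁻¹.
Then T⁹ = P·diag(19683, −512)·P⁻¹ = [[−59049, 2560], [19683, −1024]] · [[−2, −5], [1, 3]] = [[120658, 302925], [−40390, −101487]].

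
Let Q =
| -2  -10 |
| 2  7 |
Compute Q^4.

tr Q = 5 and det Q = 6, so the characteristic polynomial is λ² − (5)λ + (6) with roots 3 and 2.
Eigenvectors give P = [[-2, -5], [1, 2]] with P⁻¹ = [[2, 5], [-1, -2]], and Q = P·diag(3, 2)·P⁻¹.
Then Q^4 = P·diag(81, 16)·P⁻¹ = [[-162, -80], [81, 32]] · [[2, 5], [-1, -2]] = [[-244, -650], [130, 341]].

[[-244, -650], [130, 341]]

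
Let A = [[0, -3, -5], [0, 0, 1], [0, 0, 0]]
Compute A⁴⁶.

[[0, 0, 0], [0, 0, 0], [0, 0, 0]]

A is strictly triangular, hence nilpotent: A³ = 0, so A⁴⁶ = 0.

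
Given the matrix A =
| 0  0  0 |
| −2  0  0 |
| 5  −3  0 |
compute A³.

A is strictly triangular, hence nilpotent: A³ = 0, so A³ = 0.

[[0, 0, 0], [0, 0, 0], [0, 0, 0]]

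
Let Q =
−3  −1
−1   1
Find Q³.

[[−32, −8], [−8, 0]]

Q² = [[10, 2], [2, 2]]
Q³ = [[−32, −8], [−8, 0]]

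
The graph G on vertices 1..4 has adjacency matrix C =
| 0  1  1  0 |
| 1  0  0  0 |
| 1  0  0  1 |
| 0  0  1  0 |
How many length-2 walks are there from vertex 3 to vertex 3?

The number of length-2 walks from vertex 3 to vertex 3 is entry (3,3) of C², where C is the adjacency matrix.
C² = [[2, 0, 0, 1], [0, 1, 1, 0], [0, 1, 2, 0], [1, 0, 0, 1]]

2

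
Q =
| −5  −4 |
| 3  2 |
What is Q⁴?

tr Q = −3 and det Q = 2, so the characteristic polynomial is λ² − (−3)λ + (2) with roots −2 and −1.
Eigenvectors give P = [[4, 1], [−3, −1]] with P⁻¹ = [[1, 1], [−3, −4]], and Q = P·diag(−2, −1)·P⁻¹.
Then Q⁴ = P·diag(16, 1)·P⁻¹ = [[64, 1], [−48, −1]] · [[1, 1], [−3, −4]] = [[61, 60], [−45, −44]].

[[61, 60], [−45, −44]]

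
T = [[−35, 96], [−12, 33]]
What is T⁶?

[[6553, −17472], [2184, −5823]]

tr T = −2 and det T = −3, so the characteristic polynomial is λ² − (−2)λ + (−3) with roots −3 and 1.
Eigenvectors give P = [[3, −8], [1, −3]] with P⁻¹ = [[3, −8], [1, −3]], and T = P·diag(−3, 1)·P⁻¹.
Then T⁶ = P·diag(729, 1)·P⁻¹ = [[2187, −8], [729, −3]] · [[3, −8], [1, −3]] = [[6553, −17472], [2184, −5823]].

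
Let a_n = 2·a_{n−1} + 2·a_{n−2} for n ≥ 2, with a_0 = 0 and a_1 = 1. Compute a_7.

With companion matrix C = [[2, 2], [1, 0]], [a_n, a_{n−1}]ᵀ = C·[a_{n−1}, a_{n−2}]ᵀ, so [a_7, a_6]ᵀ = C⁶·[a_1, a_0]ᵀ.
C⁶ = [[328, 240], [120, 88]], giving [a_7, a_6]ᵀ = [[328], [120]].

328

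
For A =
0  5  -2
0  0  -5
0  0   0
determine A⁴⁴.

A is strictly triangular, hence nilpotent: A³ = 0, so A⁴⁴ = 0.

[[0, 0, 0], [0, 0, 0], [0, 0, 0]]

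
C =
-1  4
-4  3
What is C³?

C² = [[-15, 8], [-8, -7]]
C³ = [[-17, -36], [36, -53]]

[[-17, -36], [36, -53]]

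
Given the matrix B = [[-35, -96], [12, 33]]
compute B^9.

tr B = -2 and det B = -3, so the characteristic polynomial is λ² − (-2)λ + (-3) with roots 1 and -3.
Eigenvectors give P = [[-8, -3], [3, 1]] with P⁻¹ = [[1, 3], [-3, -8]], and B = P·diag(1, -3)·P⁻¹.
Then B^9 = P·diag(1, -19683)·P⁻¹ = [[-8, 59049], [3, -19683]] · [[1, 3], [-3, -8]] = [[-177155, -472416], [59052, 157473]].

[[-177155, -472416], [59052, 157473]]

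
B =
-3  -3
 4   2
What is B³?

B² = [[-3, 3], [-4, -8]]
B³ = [[21, 15], [-20, -4]]

[[21, 15], [-20, -4]]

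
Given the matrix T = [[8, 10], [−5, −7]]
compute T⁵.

tr T = 1 and det T = −6, so the characteristic polynomial is λ² − (1)λ + (−6) with roots −2 and 3.
Eigenvectors give P = [[1, −2], [−1, 1]] with P⁻¹ = [[−1, −2], [−1, −1]], and T = P·diag(−2, 3)·P⁻¹.
Then T⁵ = P·diag(−32, 243)·P⁻¹ = [[−32, −486], [32, 243]] · [[−1, −2], [−1, −1]] = [[518, 550], [−275, −307]].

[[518, 550], [−275, −307]]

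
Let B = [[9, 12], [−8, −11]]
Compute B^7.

tr B = −2 and det B = −3, so the characteristic polynomial is λ² − (−2)λ + (−3) with roots 1 and −3.
Eigenvectors give P = [[−3, −1], [2, 1]] with P⁻¹ = [[−1, −1], [2, 3]], and B = P·diag(1, −3)·P⁻¹.
Then B^7 = P·diag(1, −2187)·P⁻¹ = [[−3, 2187], [2, −2187]] · [[−1, −1], [2, 3]] = [[4377, 6564], [−4376, −6563]].

[[4377, 6564], [−4376, −6563]]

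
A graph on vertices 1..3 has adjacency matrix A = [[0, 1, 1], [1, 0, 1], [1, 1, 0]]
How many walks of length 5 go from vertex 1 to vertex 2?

The number of length-5 walks from vertex 1 to vertex 2 is entry (1,2) of A⁵, where A is the adjacency matrix.
A² = [[2, 1, 1], [1, 2, 1], [1, 1, 2]]
A³ = [[2, 3, 3], [3, 2, 3], [3, 3, 2]]
A⁴ = [[6, 5, 5], [5, 6, 5], [5, 5, 6]]
A⁵ = [[10, 11, 11], [11, 10, 11], [11, 11, 10]]

11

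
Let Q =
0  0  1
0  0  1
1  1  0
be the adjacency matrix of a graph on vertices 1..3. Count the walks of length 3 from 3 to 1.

The number of length-3 walks from vertex 3 to vertex 1 is entry (3,1) of Q³, where Q is the adjacency matrix.
Q² = [[1, 1, 0], [1, 1, 0], [0, 0, 2]]
Q³ = [[0, 0, 2], [0, 0, 2], [2, 2, 0]]

2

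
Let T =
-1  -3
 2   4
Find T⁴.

[[-29, -45], [30, 46]]

tr T = 3 and det T = 2, so the characteristic polynomial is λ² − (3)λ + (2) with roots 1 and 2.
Eigenvectors give P = [[-3, 1], [2, -1]] with P⁻¹ = [[-1, -1], [-2, -3]], and T = P·diag(1, 2)·P⁻¹.
Then T⁴ = P·diag(1, 16)·P⁻¹ = [[-3, 16], [2, -16]] · [[-1, -1], [-2, -3]] = [[-29, -45], [30, 46]].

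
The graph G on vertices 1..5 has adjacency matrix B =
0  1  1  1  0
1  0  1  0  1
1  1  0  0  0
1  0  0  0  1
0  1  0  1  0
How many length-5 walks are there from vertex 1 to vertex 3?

22

The number of length-5 walks from vertex 1 to vertex 3 is entry (1,3) of B⁵, where B is the adjacency matrix.
B² = [[3, 1, 1, 0, 2], [1, 3, 1, 2, 0], [1, 1, 2, 1, 1], [0, 2, 1, 2, 0], [2, 0, 1, 0, 2]]
B³ = [[2, 6, 4, 5, 1], [6, 2, 4, 1, 5], [4, 4, 2, 2, 2], [5, 1, 2, 0, 4], [1, 5, 2, 4, 0]]
B⁴ = [[15, 7, 8, 3, 11], [7, 15, 8, 11, 3], [8, 8, 8, 6, 6], [3, 11, 6, 9, 1], [11, 3, 6, 1, 9]]
B⁵ = [[18, 34, 22, 26, 10], [34, 18, 22, 10, 26], [22, 22, 16, 14, 14], [26, 10, 14, 4, 20], [10, 26, 14, 20, 4]]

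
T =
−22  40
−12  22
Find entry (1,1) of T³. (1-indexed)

−88

tr T = 0 and det T = −4, so the characteristic polynomial is λ² − (0)λ + (−4) with roots 2 and −2.
Eigenvectors give P = [[−5, 2], [−3, 1]] with P⁻¹ = [[1, −2], [3, −5]], and T = P·diag(2, −2)·P⁻¹.
Then T³ = P·diag(8, −8)·P⁻¹ = [[−40, −16], [−24, −8]] · [[1, −2], [3, −5]] = [[−88, 160], [−48, 88]].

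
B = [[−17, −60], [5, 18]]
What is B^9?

tr B = 1 and det B = −6, so the characteristic polynomial is λ² − (1)λ + (−6) with roots 3 and −2.
Eigenvectors give P = [[−3, 4], [1, −1]] with P⁻¹ = [[1, 4], [1, 3]], and B = P·diag(3, −2)·P⁻¹.
Then B^9 = P·diag(19683, −512)·P⁻¹ = [[−59049, −2048], [19683, 512]] · [[1, 4], [1, 3]] = [[−61097, −242340], [20195, 80268]].

[[−61097, −242340], [20195, 80268]]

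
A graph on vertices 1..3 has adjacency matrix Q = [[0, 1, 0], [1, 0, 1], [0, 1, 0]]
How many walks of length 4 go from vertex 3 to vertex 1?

The number of length-4 walks from vertex 3 to vertex 1 is entry (3,1) of Q^4, where Q is the adjacency matrix.
Q^2 = [[1, 0, 1], [0, 2, 0], [1, 0, 1]]
Q^3 = [[0, 2, 0], [2, 0, 2], [0, 2, 0]]
Q^4 = [[2, 0, 2], [0, 4, 0], [2, 0, 2]]

2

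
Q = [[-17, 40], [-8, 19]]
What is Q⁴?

tr Q = 2 and det Q = -3, so the characteristic polynomial is λ² − (2)λ + (-3) with roots -1 and 3.
Eigenvectors give P = [[5, 2], [2, 1]] with P⁻¹ = [[1, -2], [-2, 5]], and Q = P·diag(-1, 3)·P⁻¹.
Then Q⁴ = P·diag(1, 81)·P⁻¹ = [[5, 162], [2, 81]] · [[1, -2], [-2, 5]] = [[-319, 800], [-160, 401]].

[[-319, 800], [-160, 401]]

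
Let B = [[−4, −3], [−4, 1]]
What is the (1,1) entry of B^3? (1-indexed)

−148

B^2 = [[28, 9], [12, 13]]
B^3 = [[−148, −75], [−100, −23]]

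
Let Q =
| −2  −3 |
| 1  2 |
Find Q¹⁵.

Q² = I (check: tr Q = 0 and det Q = −1), so Q¹⁵ = Q since 15 is odd.

[[−2, −3], [1, 2]]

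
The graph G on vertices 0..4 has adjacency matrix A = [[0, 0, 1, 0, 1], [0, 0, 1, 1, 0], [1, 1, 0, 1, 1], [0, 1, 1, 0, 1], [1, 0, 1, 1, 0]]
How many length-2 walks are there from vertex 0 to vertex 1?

The number of length-2 walks from vertex 0 to vertex 1 is entry (0,1) of A², where A is the adjacency matrix.
A² = [[2, 1, 1, 2, 1], [1, 2, 1, 1, 2], [1, 1, 4, 2, 2], [2, 1, 2, 3, 1], [1, 2, 2, 1, 3]]

1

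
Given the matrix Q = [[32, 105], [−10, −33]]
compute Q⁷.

[[14018, 48615], [−4630, −16077]]

tr Q = −1 and det Q = −6, so the characteristic polynomial is λ² − (−1)λ + (−6) with roots −3 and 2.
Eigenvectors give P = [[−3, −7], [1, 2]] with P⁻¹ = [[2, 7], [−1, −3]], and Q = P·diag(−3, 2)·P⁻¹.
Then Q⁷ = P·diag(−2187, 128)·P⁻¹ = [[6561, −896], [−2187, 256]] · [[2, 7], [−1, −3]] = [[14018, 48615], [−4630, −16077]].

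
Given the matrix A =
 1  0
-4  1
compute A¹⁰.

[[1, 0], [-40, 1]]

A = I + N where N = [[0, 0], [-4, 0]] is strictly lower-triangular, so N² = 0.
(I + N)¹⁰ = I + 10·N = [[1, 0], [-40, 1]].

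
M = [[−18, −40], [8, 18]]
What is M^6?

tr M = 0 and det M = −4, so the characteristic polynomial is λ² − (0)λ + (−4) with roots −2 and 2.
Eigenvectors give P = [[−5, 2], [2, −1]] with P⁻¹ = [[−1, −2], [−2, −5]], and M = P·diag(−2, 2)·P⁻¹.
Then M^6 = P·diag(64, 64)·P⁻¹ = [[−320, 128], [128, −64]] · [[−1, −2], [−2, −5]] = [[64, 0], [0, 64]].

[[64, 0], [0, 64]]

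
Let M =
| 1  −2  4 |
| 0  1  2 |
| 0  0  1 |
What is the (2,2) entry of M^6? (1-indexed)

1

M = I + N where N = [[0, −2, 4], [0, 0, 2], [0, 0, 0]] is strictly upper-triangular, so N^3 = 0.
(I + N)^6 = I + 6·N + 15·N^2 = [[1, −12, −36], [0, 1, 12], [0, 0, 1]].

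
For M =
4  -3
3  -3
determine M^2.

[[7, -3], [3, 0]]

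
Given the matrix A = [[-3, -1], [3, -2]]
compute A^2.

[[6, 5], [-15, 1]]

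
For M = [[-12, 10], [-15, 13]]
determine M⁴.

tr M = 1 and det M = -6, so the characteristic polynomial is λ² − (1)λ + (-6) with roots -2 and 3.
Eigenvectors give P = [[-1, -2], [-1, -3]] with P⁻¹ = [[-3, 2], [1, -1]], and M = P·diag(-2, 3)·P⁻¹.
Then M⁴ = P·diag(16, 81)·P⁻¹ = [[-16, -162], [-16, -243]] · [[-3, 2], [1, -1]] = [[-114, 130], [-195, 211]].

[[-114, 130], [-195, 211]]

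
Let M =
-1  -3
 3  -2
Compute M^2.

[[-8, 9], [-9, -5]]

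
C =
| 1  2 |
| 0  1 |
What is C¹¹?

[[1, 22], [0, 1]]

C = I + N where N = [[0, 2], [0, 0]] is strictly upper-triangular, so N² = 0.
(I + N)¹¹ = I + 11·N = [[1, 22], [0, 1]].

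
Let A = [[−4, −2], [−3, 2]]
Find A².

[[22, 4], [6, 10]]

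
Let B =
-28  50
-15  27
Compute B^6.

tr B = -1 and det B = -6, so the characteristic polynomial is λ² − (-1)λ + (-6) with roots 2 and -3.
Eigenvectors give P = [[-5, 2], [-3, 1]] with P⁻¹ = [[1, -2], [3, -5]], and B = P·diag(2, -3)·P⁻¹.
Then B^6 = P·diag(64, 729)·P⁻¹ = [[-320, 1458], [-192, 729]] · [[1, -2], [3, -5]] = [[4054, -6650], [1995, -3261]].

[[4054, -6650], [1995, -3261]]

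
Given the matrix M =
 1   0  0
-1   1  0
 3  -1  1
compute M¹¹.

[[1, 0, 0], [-11, 1, 0], [88, -11, 1]]

M = I + N where N = [[0, 0, 0], [-1, 0, 0], [3, -1, 0]] is strictly lower-triangular, so N³ = 0.
(I + N)¹¹ = I + 11·N + 55·N² = [[1, 0, 0], [-11, 1, 0], [88, -11, 1]].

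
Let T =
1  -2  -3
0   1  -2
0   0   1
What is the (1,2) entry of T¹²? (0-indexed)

-24

T = I + N where N = [[0, -2, -3], [0, 0, -2], [0, 0, 0]] is strictly upper-triangular, so N³ = 0.
(I + N)¹² = I + 12·N + 66·N² = [[1, -24, 228], [0, 1, -24], [0, 0, 1]].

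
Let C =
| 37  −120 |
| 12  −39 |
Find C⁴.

tr C = −2 and det C = −3, so the characteristic polynomial is λ² − (−2)λ + (−3) with roots −3 and 1.
Eigenvectors give P = [[3, −10], [1, −3]] with P⁻¹ = [[−3, 10], [−1, 3]], and C = P·diag(−3, 1)·P⁻¹.
Then C⁴ = P·diag(81, 1)·P⁻¹ = [[243, −10], [81, −3]] · [[−3, 10], [−1, 3]] = [[−719, 2400], [−240, 801]].

[[−719, 2400], [−240, 801]]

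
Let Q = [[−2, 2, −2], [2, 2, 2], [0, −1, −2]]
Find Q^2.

[[8, 2, 12], [0, 6, −4], [−2, 0, 2]]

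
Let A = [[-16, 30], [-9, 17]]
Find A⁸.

[[-1274, 2550], [-765, 1531]]

tr A = 1 and det A = -2, so the characteristic polynomial is λ² − (1)λ + (-2) with roots -1 and 2.
Eigenvectors give P = [[-2, 5], [-1, 3]] with P⁻¹ = [[-3, 5], [-1, 2]], and A = P·diag(-1, 2)·P⁻¹.
Then A⁸ = P·diag(1, 256)·P⁻¹ = [[-2, 1280], [-1, 768]] · [[-3, 5], [-1, 2]] = [[-1274, 2550], [-765, 1531]].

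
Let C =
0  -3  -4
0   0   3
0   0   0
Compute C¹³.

C is strictly triangular, hence nilpotent: C³ = 0, so C¹³ = 0.

[[0, 0, 0], [0, 0, 0], [0, 0, 0]]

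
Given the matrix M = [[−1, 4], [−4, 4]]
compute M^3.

[[−33, −12], [12, −48]]

M^2 = [[−15, 12], [−12, 0]]
M^3 = [[−33, −12], [12, −48]]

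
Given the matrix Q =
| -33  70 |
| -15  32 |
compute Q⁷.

tr Q = -1 and det Q = -6, so the characteristic polynomial is λ² − (-1)λ + (-6) with roots 2 and -3.
Eigenvectors give P = [[2, 7], [1, 3]] with P⁻¹ = [[-3, 7], [1, -2]], and Q = P·diag(2, -3)·P⁻¹.
Then Q⁷ = P·diag(128, -2187)·P⁻¹ = [[256, -15309], [128, -6561]] · [[-3, 7], [1, -2]] = [[-16077, 32410], [-6945, 14018]].

[[-16077, 32410], [-6945, 14018]]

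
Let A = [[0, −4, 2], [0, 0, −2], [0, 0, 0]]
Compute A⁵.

[[0, 0, 0], [0, 0, 0], [0, 0, 0]]

A is strictly triangular, hence nilpotent: A³ = 0, so A⁵ = 0.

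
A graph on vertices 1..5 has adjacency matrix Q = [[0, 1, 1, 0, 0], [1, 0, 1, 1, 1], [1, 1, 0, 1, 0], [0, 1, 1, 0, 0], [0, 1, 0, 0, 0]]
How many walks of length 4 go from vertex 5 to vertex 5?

4

The number of length-4 walks from vertex 5 to vertex 5 is entry (5,5) of Q⁴, where Q is the adjacency matrix.
Q² = [[2, 1, 1, 2, 1], [1, 4, 2, 1, 0], [1, 2, 3, 1, 1], [2, 1, 1, 2, 1], [1, 0, 1, 1, 1]]
Q³ = [[2, 6, 5, 2, 1], [6, 4, 6, 6, 4], [5, 6, 4, 5, 2], [2, 6, 5, 2, 1], [1, 4, 2, 1, 0]]
Q⁴ = [[11, 10, 10, 11, 6], [10, 22, 16, 10, 4], [10, 16, 16, 10, 6], [11, 10, 10, 11, 6], [6, 4, 6, 6, 4]]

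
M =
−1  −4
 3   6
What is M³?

tr M = 5 and det M = 6, so the characteristic polynomial is λ² − (5)λ + (6) with roots 3 and 2.
Eigenvectors give P = [[−1, 4], [1, −3]] with P⁻¹ = [[3, 4], [1, 1]], and M = P·diag(3, 2)·P⁻¹.
Then M³ = P·diag(27, 8)·P⁻¹ = [[−27, 32], [27, −24]] · [[3, 4], [1, 1]] = [[−49, −76], [57, 84]].

[[−49, −76], [57, 84]]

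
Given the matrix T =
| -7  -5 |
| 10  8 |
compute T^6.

[[-601, -665], [1330, 1394]]

tr T = 1 and det T = -6, so the characteristic polynomial is λ² − (1)λ + (-6) with roots -2 and 3.
Eigenvectors give P = [[-1, -1], [1, 2]] with P⁻¹ = [[-2, -1], [1, 1]], and T = P·diag(-2, 3)·P⁻¹.
Then T^6 = P·diag(64, 729)·P⁻¹ = [[-64, -729], [64, 1458]] · [[-2, -1], [1, 1]] = [[-601, -665], [1330, 1394]].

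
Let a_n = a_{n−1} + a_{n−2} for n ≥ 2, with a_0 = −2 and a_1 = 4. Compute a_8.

58

With companion matrix B = [[1, 1], [1, 0]], [a_n, a_{n−1}]ᵀ = B·[a_{n−1}, a_{n−2}]ᵀ, so [a_8, a_7]ᵀ = B⁷·[a_1, a_0]ᵀ.
B⁷ = [[21, 13], [13, 8]], giving [a_8, a_7]ᵀ = [[58], [36]].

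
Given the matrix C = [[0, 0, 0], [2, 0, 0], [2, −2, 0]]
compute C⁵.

C is strictly triangular, hence nilpotent: C³ = 0, so C⁵ = 0.

[[0, 0, 0], [0, 0, 0], [0, 0, 0]]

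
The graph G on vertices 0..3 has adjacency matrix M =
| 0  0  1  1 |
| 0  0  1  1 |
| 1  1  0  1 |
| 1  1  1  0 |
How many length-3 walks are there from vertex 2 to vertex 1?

The number of length-3 walks from vertex 2 to vertex 1 is entry (2,1) of M³, where M is the adjacency matrix.
M² = [[2, 2, 1, 1], [2, 2, 1, 1], [1, 1, 3, 2], [1, 1, 2, 3]]
M³ = [[2, 2, 5, 5], [2, 2, 5, 5], [5, 5, 4, 5], [5, 5, 5, 4]]

5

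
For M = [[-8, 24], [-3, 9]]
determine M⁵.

M² = M (a projection; rank 1, trace 1), so M⁵ = M.

[[-8, 24], [-3, 9]]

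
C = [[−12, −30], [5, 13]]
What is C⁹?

[[−40902, −121170], [20195, 60073]]

tr C = 1 and det C = −6, so the characteristic polynomial is λ² − (1)λ + (−6) with roots 3 and −2.
Eigenvectors give P = [[−2, −3], [1, 1]] with P⁻¹ = [[1, 3], [−1, −2]], and C = P·diag(3, −2)·P⁻¹.
Then C⁹ = P·diag(19683, −512)·P⁻¹ = [[−39366, 1536], [19683, −512]] · [[1, 3], [−1, −2]] = [[−40902, −121170], [20195, 60073]].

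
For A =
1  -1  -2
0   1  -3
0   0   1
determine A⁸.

[[1, -8, 68], [0, 1, -24], [0, 0, 1]]

A = I + N where N = [[0, -1, -2], [0, 0, -3], [0, 0, 0]] is strictly upper-triangular, so N³ = 0.
(I + N)⁸ = I + 8·N + 28·N² = [[1, -8, 68], [0, 1, -24], [0, 0, 1]].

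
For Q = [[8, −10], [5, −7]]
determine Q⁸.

tr Q = 1 and det Q = −6, so the characteristic polynomial is λ² − (1)λ + (−6) with roots 3 and −2.
Eigenvectors give P = [[2, −1], [1, −1]] with P⁻¹ = [[1, −1], [1, −2]], and Q = P·diag(3, −2)·P⁻¹.
Then Q⁸ = P·diag(6561, 256)·P⁻¹ = [[13122, −256], [6561, −256]] · [[1, −1], [1, −2]] = [[12866, −12610], [6305, −6049]].

[[12866, −12610], [6305, −6049]]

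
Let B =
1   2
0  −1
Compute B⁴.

B² = I (check: tr B = 0 and det B = −1), so B⁴ = I since 4 is even.

[[1, 0], [0, 1]]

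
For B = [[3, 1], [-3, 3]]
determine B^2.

[[6, 6], [-18, 6]]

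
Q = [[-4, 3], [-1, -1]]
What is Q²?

[[13, -15], [5, -2]]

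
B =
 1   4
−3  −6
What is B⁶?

[[−1931, −2660], [1995, 2724]]

tr B = −5 and det B = 6, so the characteristic polynomial is λ² − (−5)λ + (6) with roots −2 and −3.
Eigenvectors give P = [[4, −1], [−3, 1]] with P⁻¹ = [[1, 1], [3, 4]], and B = P·diag(−2, −3)·P⁻¹.
Then B⁶ = P·diag(64, 729)·P⁻¹ = [[256, −729], [−192, 729]] · [[1, 1], [3, 4]] = [[−1931, −2660], [1995, 2724]].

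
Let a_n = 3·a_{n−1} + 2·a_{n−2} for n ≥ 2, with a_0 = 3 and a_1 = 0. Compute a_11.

With companion matrix M = [[3, 2], [1, 0]], [a_n, a_{n−1}]ᵀ = M·[a_{n−1}, a_{n−2}]ᵀ, so [a_11, a_10]ᵀ = M^10·[a_1, a_0]ᵀ.
M^10 = [[283667, 159294], [79647, 44726]], giving [a_11, a_10]ᵀ = [[477882], [134178]].

477882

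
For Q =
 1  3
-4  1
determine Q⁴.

[[73, -132], [176, 73]]

Q² = [[-11, 6], [-8, -11]]
Q³ = [[-35, -27], [36, -35]]
Q⁴ = [[73, -132], [176, 73]]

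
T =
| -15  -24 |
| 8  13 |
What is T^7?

[[-8751, -13128], [4376, 6565]]

tr T = -2 and det T = -3, so the characteristic polynomial is λ² − (-2)λ + (-3) with roots -3 and 1.
Eigenvectors give P = [[-2, -3], [1, 2]] with P⁻¹ = [[-2, -3], [1, 2]], and T = P·diag(-3, 1)·P⁻¹.
Then T^7 = P·diag(-2187, 1)·P⁻¹ = [[4374, -3], [-2187, 2]] · [[-2, -3], [1, 2]] = [[-8751, -13128], [4376, 6565]].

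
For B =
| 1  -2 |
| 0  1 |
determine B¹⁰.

[[1, -20], [0, 1]]

B = I + N where N = [[0, -2], [0, 0]] is strictly upper-triangular, so N² = 0.
(I + N)¹⁰ = I + 10·N = [[1, -20], [0, 1]].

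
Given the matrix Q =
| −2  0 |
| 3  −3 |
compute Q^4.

[[16, 0], [−195, 81]]

Q^2 = [[4, 0], [−15, 9]]
Q^3 = [[−8, 0], [57, −27]]
Q^4 = [[16, 0], [−195, 81]]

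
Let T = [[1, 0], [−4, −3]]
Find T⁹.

tr T = −2 and det T = −3, so the characteristic polynomial is λ² − (−2)λ + (−3) with roots 1 and −3.
Eigenvectors give P = [[−1, 0], [1, 1]] with P⁻¹ = [[−1, 0], [1, 1]], and T = P·diag(1, −3)·P⁻¹.
Then T⁹ = P·diag(1, −19683)·P⁻¹ = [[−1, 0], [1, −19683]] · [[−1, 0], [1, 1]] = [[1, 0], [−19684, −19683]].

[[1, 0], [−19684, −19683]]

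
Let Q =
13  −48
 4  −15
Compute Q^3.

tr Q = −2 and det Q = −3, so the characteristic polynomial is λ² − (−2)λ + (−3) with roots 1 and −3.
Eigenvectors give P = [[4, 3], [1, 1]] with P⁻¹ = [[1, −3], [−1, 4]], and Q = P·diag(1, −3)·P⁻¹.
Then Q^3 = P·diag(1, −27)·P⁻¹ = [[4, −81], [1, −27]] · [[1, −3], [−1, 4]] = [[85, −336], [28, −111]].

[[85, −336], [28, −111]]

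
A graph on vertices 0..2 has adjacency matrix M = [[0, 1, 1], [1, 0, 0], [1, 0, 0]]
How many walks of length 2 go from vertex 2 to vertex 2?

The number of length-2 walks from vertex 2 to vertex 2 is entry (2,2) of M^2, where M is the adjacency matrix.
M^2 = [[2, 0, 0], [0, 1, 1], [0, 1, 1]]

1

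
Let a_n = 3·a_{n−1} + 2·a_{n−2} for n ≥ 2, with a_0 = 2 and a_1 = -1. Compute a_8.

With companion matrix T = [[3, 2], [1, 0]], [a_n, a_{n−1}]ᵀ = T·[a_{n−1}, a_{n−2}]ᵀ, so [a_8, a_7]ᵀ = T^7·[a_1, a_0]ᵀ.
T^7 = [[6279, 3526], [1763, 990]], giving [a_8, a_7]ᵀ = [[773], [217]].

773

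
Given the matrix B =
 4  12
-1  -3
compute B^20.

[[4, 12], [-1, -3]]

B² = B (a projection; rank 1, trace 1), so B^20 = B.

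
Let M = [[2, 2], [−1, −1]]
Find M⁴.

[[2, 2], [−1, −1]]

M² = M (a projection; rank 1, trace 1), so M⁴ = M.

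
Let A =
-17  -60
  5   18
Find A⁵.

tr A = 1 and det A = -6, so the characteristic polynomial is λ² − (1)λ + (-6) with roots -2 and 3.
Eigenvectors give P = [[4, -3], [-1, 1]] with P⁻¹ = [[1, 3], [1, 4]], and A = P·diag(-2, 3)·P⁻¹.
Then A⁵ = P·diag(-32, 243)·P⁻¹ = [[-128, -729], [32, 243]] · [[1, 3], [1, 4]] = [[-857, -3300], [275, 1068]].

[[-857, -3300], [275, 1068]]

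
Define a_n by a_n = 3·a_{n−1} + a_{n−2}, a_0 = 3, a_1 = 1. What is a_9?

With companion matrix M = [[3, 1], [1, 0]], [a_n, a_{n−1}]ᵀ = M·[a_{n−1}, a_{n−2}]ᵀ, so [a_9, a_8]ᵀ = M⁸·[a_1, a_0]ᵀ.
M⁸ = [[12970, 3927], [3927, 1189]], giving [a_9, a_8]ᵀ = [[24751], [7494]].

24751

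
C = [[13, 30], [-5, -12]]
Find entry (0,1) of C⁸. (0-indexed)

37830

tr C = 1 and det C = -6, so the characteristic polynomial is λ² − (1)λ + (-6) with roots -2 and 3.
Eigenvectors give P = [[-2, 3], [1, -1]] with P⁻¹ = [[1, 3], [1, 2]], and C = P·diag(-2, 3)·P⁻¹.
Then C⁸ = P·diag(256, 6561)·P⁻¹ = [[-512, 19683], [256, -6561]] · [[1, 3], [1, 2]] = [[19171, 37830], [-6305, -12354]].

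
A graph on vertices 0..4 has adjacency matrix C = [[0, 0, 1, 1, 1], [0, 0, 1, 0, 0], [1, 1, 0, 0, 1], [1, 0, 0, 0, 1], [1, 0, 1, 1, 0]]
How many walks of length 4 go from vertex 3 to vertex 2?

The number of length-4 walks from vertex 3 to vertex 2 is entry (3,2) of C^4, where C is the adjacency matrix.
C^2 = [[3, 1, 1, 1, 2], [1, 1, 0, 0, 1], [1, 0, 3, 2, 1], [1, 0, 2, 2, 1], [2, 1, 1, 1, 3]]
C^3 = [[4, 1, 6, 5, 5], [1, 0, 3, 2, 1], [6, 3, 2, 2, 6], [5, 2, 2, 2, 5], [5, 1, 6, 5, 4]]
C^4 = [[16, 6, 10, 9, 15], [6, 3, 2, 2, 6], [10, 2, 15, 12, 10], [9, 2, 12, 10, 9], [15, 6, 10, 9, 16]]

12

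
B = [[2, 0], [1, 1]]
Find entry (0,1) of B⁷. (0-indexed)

tr B = 3 and det B = 2, so the characteristic polynomial is λ² − (3)λ + (2) with roots 1 and 2.
Eigenvectors give P = [[0, 1], [−1, 1]] with P⁻¹ = [[1, −1], [1, 0]], and B = P·diag(1, 2)·P⁻¹.
Then B⁷ = P·diag(1, 128)·P⁻¹ = [[0, 128], [−1, 128]] · [[1, −1], [1, 0]] = [[128, 0], [127, 1]].

0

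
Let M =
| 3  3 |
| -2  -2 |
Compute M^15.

[[3, 3], [-2, -2]]

M² = M (a projection; rank 1, trace 1), so M^15 = M.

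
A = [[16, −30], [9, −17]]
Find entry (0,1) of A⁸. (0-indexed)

2550

tr A = −1 and det A = −2, so the characteristic polynomial is λ² − (−1)λ + (−2) with roots −2 and 1.
Eigenvectors give P = [[5, 2], [3, 1]] with P⁻¹ = [[−1, 2], [3, −5]], and A = P·diag(−2, 1)·P⁻¹.
Then A⁸ = P·diag(256, 1)·P⁻¹ = [[1280, 2], [768, 1]] · [[−1, 2], [3, −5]] = [[−1274, 2550], [−765, 1531]].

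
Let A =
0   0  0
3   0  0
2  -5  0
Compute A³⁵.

A is strictly triangular, hence nilpotent: A³ = 0, so A³⁵ = 0.

[[0, 0, 0], [0, 0, 0], [0, 0, 0]]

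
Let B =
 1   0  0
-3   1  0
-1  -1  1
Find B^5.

B = I + N where N = [[0, 0, 0], [-3, 0, 0], [-1, -1, 0]] is strictly lower-triangular, so N^3 = 0.
(I + N)^5 = I + 5·N + 10·N^2 = [[1, 0, 0], [-15, 1, 0], [25, -5, 1]].

[[1, 0, 0], [-15, 1, 0], [25, -5, 1]]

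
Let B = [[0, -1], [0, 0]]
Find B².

B is strictly triangular, hence nilpotent: B² = 0, so B² = 0.

[[0, 0], [0, 0]]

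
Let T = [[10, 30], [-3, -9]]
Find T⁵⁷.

T² = T (a projection; rank 1, trace 1), so T⁵⁷ = T.

[[10, 30], [-3, -9]]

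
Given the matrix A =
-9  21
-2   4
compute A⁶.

tr A = -5 and det A = 6, so the characteristic polynomial is λ² − (-5)λ + (6) with roots -3 and -2.
Eigenvectors give P = [[7, 3], [2, 1]] with P⁻¹ = [[1, -3], [-2, 7]], and A = P·diag(-3, -2)·P⁻¹.
Then A⁶ = P·diag(729, 64)·P⁻¹ = [[5103, 192], [1458, 64]] · [[1, -3], [-2, 7]] = [[4719, -13965], [1330, -3926]].

[[4719, -13965], [1330, -3926]]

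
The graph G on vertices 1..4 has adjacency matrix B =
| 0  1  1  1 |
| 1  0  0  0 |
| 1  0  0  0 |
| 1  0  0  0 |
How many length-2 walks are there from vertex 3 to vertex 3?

The number of length-2 walks from vertex 3 to vertex 3 is entry (3,3) of B², where B is the adjacency matrix.
B² = [[3, 0, 0, 0], [0, 1, 1, 1], [0, 1, 1, 1], [0, 1, 1, 1]]

1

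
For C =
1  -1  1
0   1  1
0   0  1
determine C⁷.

C = I + N where N = [[0, -1, 1], [0, 0, 1], [0, 0, 0]] is strictly upper-triangular, so N³ = 0.
(I + N)⁷ = I + 7·N + 21·N² = [[1, -7, -14], [0, 1, 7], [0, 0, 1]].

[[1, -7, -14], [0, 1, 7], [0, 0, 1]]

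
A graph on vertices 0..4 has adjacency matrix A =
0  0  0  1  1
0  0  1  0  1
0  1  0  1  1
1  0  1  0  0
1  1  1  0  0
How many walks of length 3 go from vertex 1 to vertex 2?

4

The number of length-3 walks from vertex 1 to vertex 2 is entry (1,2) of A³, where A is the adjacency matrix.
A² = [[2, 1, 2, 0, 0], [1, 2, 1, 1, 1], [2, 1, 3, 0, 1], [0, 1, 0, 2, 2], [0, 1, 1, 2, 3]]
A³ = [[0, 2, 1, 4, 5], [2, 2, 4, 2, 4], [1, 4, 2, 5, 6], [4, 2, 5, 0, 1], [5, 4, 6, 1, 2]]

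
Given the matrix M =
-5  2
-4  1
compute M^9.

tr M = -4 and det M = 3, so the characteristic polynomial is λ² − (-4)λ + (3) with roots -1 and -3.
Eigenvectors give P = [[1, 1], [2, 1]] with P⁻¹ = [[-1, 1], [2, -1]], and M = P·diag(-1, -3)·P⁻¹.
Then M^9 = P·diag(-1, -19683)·P⁻¹ = [[-1, -19683], [-2, -19683]] · [[-1, 1], [2, -1]] = [[-39365, 19682], [-39364, 19681]].

[[-39365, 19682], [-39364, 19681]]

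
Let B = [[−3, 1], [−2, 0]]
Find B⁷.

[[−255, 127], [−254, 126]]

tr B = −3 and det B = 2, so the characteristic polynomial is λ² − (−3)λ + (2) with roots −2 and −1.
Eigenvectors give P = [[1, −1], [1, −2]] with P⁻¹ = [[2, −1], [1, −1]], and B = P·diag(−2, −1)·P⁻¹.
Then B⁷ = P·diag(−128, −1)·P⁻¹ = [[−128, 1], [−128, 2]] · [[2, −1], [1, −1]] = [[−255, 127], [−254, 126]].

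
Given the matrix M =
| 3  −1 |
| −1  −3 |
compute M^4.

M^2 = [[10, 0], [0, 10]]
M^3 = [[30, −10], [−10, −30]]
M^4 = [[100, 0], [0, 100]]

[[100, 0], [0, 100]]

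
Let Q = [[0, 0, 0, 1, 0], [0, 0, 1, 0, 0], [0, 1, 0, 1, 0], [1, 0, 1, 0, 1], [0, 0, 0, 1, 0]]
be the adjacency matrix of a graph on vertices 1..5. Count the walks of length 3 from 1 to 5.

The number of length-3 walks from vertex 1 to vertex 5 is entry (1,5) of Q^3, where Q is the adjacency matrix.
Q^2 = [[1, 0, 1, 0, 1], [0, 1, 0, 1, 0], [1, 0, 2, 0, 1], [0, 1, 0, 3, 0], [1, 0, 1, 0, 1]]
Q^3 = [[0, 1, 0, 3, 0], [1, 0, 2, 0, 1], [0, 2, 0, 4, 0], [3, 0, 4, 0, 3], [0, 1, 0, 3, 0]]

0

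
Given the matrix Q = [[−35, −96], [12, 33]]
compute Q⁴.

tr Q = −2 and det Q = −3, so the characteristic polynomial is λ² − (−2)λ + (−3) with roots −3 and 1.
Eigenvectors give P = [[−3, −8], [1, 3]] with P⁻¹ = [[−3, −8], [1, 3]], and Q = P·diag(−3, 1)·P⁻¹.
Then Q⁴ = P·diag(81, 1)·P⁻¹ = [[−243, −8], [81, 3]] · [[−3, −8], [1, 3]] = [[721, 1920], [−240, −639]].

[[721, 1920], [−240, −639]]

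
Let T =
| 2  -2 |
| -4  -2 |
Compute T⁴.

T² = [[12, 0], [0, 12]]
T³ = [[24, -24], [-48, -24]]
T⁴ = [[144, 0], [0, 144]]

[[144, 0], [0, 144]]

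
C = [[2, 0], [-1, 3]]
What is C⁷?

tr C = 5 and det C = 6, so the characteristic polynomial is λ² − (5)λ + (6) with roots 2 and 3.
Eigenvectors give P = [[1, 0], [1, -1]] with P⁻¹ = [[1, 0], [1, -1]], and C = P·diag(2, 3)·P⁻¹.
Then C⁷ = P·diag(128, 2187)·P⁻¹ = [[128, 0], [128, -2187]] · [[1, 0], [1, -1]] = [[128, 0], [-2059, 2187]].

[[128, 0], [-2059, 2187]]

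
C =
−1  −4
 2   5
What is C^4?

[[−79, −160], [80, 161]]

tr C = 4 and det C = 3, so the characteristic polynomial is λ² − (4)λ + (3) with roots 3 and 1.
Eigenvectors give P = [[−1, −2], [1, 1]] with P⁻¹ = [[1, 2], [−1, −1]], and C = P·diag(3, 1)·P⁻¹.
Then C^4 = P·diag(81, 1)·P⁻¹ = [[−81, −2], [81, 1]] · [[1, 2], [−1, −1]] = [[−79, −160], [80, 161]].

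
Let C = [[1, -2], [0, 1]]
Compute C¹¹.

C = I + N where N = [[0, -2], [0, 0]] is strictly upper-triangular, so N² = 0.
(I + N)¹¹ = I + 11·N = [[1, -22], [0, 1]].

[[1, -22], [0, 1]]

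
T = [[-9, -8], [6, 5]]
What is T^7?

[[-8745, -8744], [6558, 6557]]

tr T = -4 and det T = 3, so the characteristic polynomial is λ² − (-4)λ + (3) with roots -1 and -3.
Eigenvectors give P = [[-1, -4], [1, 3]] with P⁻¹ = [[3, 4], [-1, -1]], and T = P·diag(-1, -3)·P⁻¹.
Then T^7 = P·diag(-1, -2187)·P⁻¹ = [[1, 8748], [-1, -6561]] · [[3, 4], [-1, -1]] = [[-8745, -8744], [6558, 6557]].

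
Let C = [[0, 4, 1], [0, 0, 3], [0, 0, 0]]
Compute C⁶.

C is strictly triangular, hence nilpotent: C³ = 0, so C⁶ = 0.

[[0, 0, 0], [0, 0, 0], [0, 0, 0]]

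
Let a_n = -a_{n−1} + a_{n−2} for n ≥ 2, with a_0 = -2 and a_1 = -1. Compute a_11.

With companion matrix Q = [[-1, 1], [1, 0]], [a_n, a_{n−1}]ᵀ = Q·[a_{n−1}, a_{n−2}]ᵀ, so [a_11, a_10]ᵀ = Q^10·[a_1, a_0]ᵀ.
Q^10 = [[89, -55], [-55, 34]], giving [a_11, a_10]ᵀ = [[21], [-13]].

21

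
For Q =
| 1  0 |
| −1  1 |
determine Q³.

Q = I + N where N = [[0, 0], [−1, 0]] is strictly lower-triangular, so N² = 0.
(I + N)³ = I + 3·N = [[1, 0], [−3, 1]].

[[1, 0], [−3, 1]]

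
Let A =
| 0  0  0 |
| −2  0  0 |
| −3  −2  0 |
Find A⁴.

[[0, 0, 0], [0, 0, 0], [0, 0, 0]]

A is strictly triangular, hence nilpotent: A³ = 0, so A⁴ = 0.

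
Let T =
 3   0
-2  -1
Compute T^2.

[[9, 0], [-4, 1]]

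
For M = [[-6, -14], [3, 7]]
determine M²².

[[-6, -14], [3, 7]]

M² = M (a projection; rank 1, trace 1), so M²² = M.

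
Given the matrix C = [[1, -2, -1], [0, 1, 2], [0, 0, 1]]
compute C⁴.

[[1, -8, -28], [0, 1, 8], [0, 0, 1]]

C = I + N where N = [[0, -2, -1], [0, 0, 2], [0, 0, 0]] is strictly upper-triangular, so N³ = 0.
(I + N)⁴ = I + 4·N + 6·N² = [[1, -8, -28], [0, 1, 8], [0, 0, 1]].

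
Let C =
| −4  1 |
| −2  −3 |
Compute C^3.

C^2 = [[14, −7], [14, 7]]
C^3 = [[−42, 35], [−70, −7]]

[[−42, 35], [−70, −7]]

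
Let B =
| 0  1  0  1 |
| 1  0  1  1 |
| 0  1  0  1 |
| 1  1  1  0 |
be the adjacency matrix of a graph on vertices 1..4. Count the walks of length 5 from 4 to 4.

32

The number of length-5 walks from vertex 4 to vertex 4 is entry (4,4) of B^5, where B is the adjacency matrix.
B^2 = [[2, 1, 2, 1], [1, 3, 1, 2], [2, 1, 2, 1], [1, 2, 1, 3]]
B^3 = [[2, 5, 2, 5], [5, 4, 5, 5], [2, 5, 2, 5], [5, 5, 5, 4]]
B^4 = [[10, 9, 10, 9], [9, 15, 9, 14], [10, 9, 10, 9], [9, 14, 9, 15]]
B^5 = [[18, 29, 18, 29], [29, 32, 29, 33], [18, 29, 18, 29], [29, 33, 29, 32]]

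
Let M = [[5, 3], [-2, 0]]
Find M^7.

tr M = 5 and det M = 6, so the characteristic polynomial is λ² − (5)λ + (6) with roots 2 and 3.
Eigenvectors give P = [[-1, 3], [1, -2]] with P⁻¹ = [[2, 3], [1, 1]], and M = P·diag(2, 3)·P⁻¹.
Then M^7 = P·diag(128, 2187)·P⁻¹ = [[-128, 6561], [128, -4374]] · [[2, 3], [1, 1]] = [[6305, 6177], [-4118, -3990]].

[[6305, 6177], [-4118, -3990]]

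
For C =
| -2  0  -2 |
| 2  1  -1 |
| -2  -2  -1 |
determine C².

[[8, 4, 6], [0, 3, -4], [2, 0, 7]]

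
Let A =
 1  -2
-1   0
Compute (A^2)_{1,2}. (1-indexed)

-2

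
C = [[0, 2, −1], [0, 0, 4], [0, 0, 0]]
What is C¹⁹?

C is strictly triangular, hence nilpotent: C³ = 0, so C¹⁹ = 0.

[[0, 0, 0], [0, 0, 0], [0, 0, 0]]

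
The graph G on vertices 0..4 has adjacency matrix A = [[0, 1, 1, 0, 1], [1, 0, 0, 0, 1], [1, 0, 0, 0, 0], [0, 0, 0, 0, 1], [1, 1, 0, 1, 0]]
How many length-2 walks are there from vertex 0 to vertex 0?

3

The number of length-2 walks from vertex 0 to vertex 0 is entry (0,0) of A², where A is the adjacency matrix.
A² = [[3, 1, 0, 1, 1], [1, 2, 1, 1, 1], [0, 1, 1, 0, 1], [1, 1, 0, 1, 0], [1, 1, 1, 0, 3]]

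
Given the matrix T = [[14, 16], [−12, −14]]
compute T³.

[[56, 64], [−48, −56]]

tr T = 0 and det T = −4, so the characteristic polynomial is λ² − (0)λ + (−4) with roots 2 and −2.
Eigenvectors give P = [[4, −1], [−3, 1]] with P⁻¹ = [[1, 1], [3, 4]], and T = P·diag(2, −2)·P⁻¹.
Then T³ = P·diag(8, −8)·P⁻¹ = [[32, 8], [−24, −8]] · [[1, 1], [3, 4]] = [[56, 64], [−48, −56]].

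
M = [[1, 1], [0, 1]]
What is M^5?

[[1, 5], [0, 1]]

M = I + N where N = [[0, 1], [0, 0]] is strictly upper-triangular, so N^2 = 0.
(I + N)^5 = I + 5·N = [[1, 5], [0, 1]].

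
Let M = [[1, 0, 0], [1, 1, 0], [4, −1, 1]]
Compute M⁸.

M = I + N where N = [[0, 0, 0], [1, 0, 0], [4, −1, 0]] is strictly lower-triangular, so N³ = 0.
(I + N)⁸ = I + 8·N + 28·N² = [[1, 0, 0], [8, 1, 0], [4, −8, 1]].

[[1, 0, 0], [8, 1, 0], [4, −8, 1]]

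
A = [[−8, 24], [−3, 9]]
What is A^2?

A² = A (a projection; rank 1, trace 1), so A^2 = A.

[[−8, 24], [−3, 9]]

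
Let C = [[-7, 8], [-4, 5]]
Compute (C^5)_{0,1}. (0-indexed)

488

tr C = -2 and det C = -3, so the characteristic polynomial is λ² − (-2)λ + (-3) with roots -3 and 1.
Eigenvectors give P = [[2, 1], [1, 1]] with P⁻¹ = [[1, -1], [-1, 2]], and C = P·diag(-3, 1)·P⁻¹.
Then C^5 = P·diag(-243, 1)·P⁻¹ = [[-486, 1], [-243, 1]] · [[1, -1], [-1, 2]] = [[-487, 488], [-244, 245]].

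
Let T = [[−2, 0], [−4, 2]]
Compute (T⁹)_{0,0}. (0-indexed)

−512

tr T = 0 and det T = −4, so the characteristic polynomial is λ² − (0)λ + (−4) with roots 2 and −2.
Eigenvectors give P = [[0, −1], [−1, −1]] with P⁻¹ = [[1, −1], [−1, 0]], and T = P·diag(2, −2)·P⁻¹.
Then T⁹ = P·diag(512, −512)·P⁻¹ = [[0, 512], [−512, 512]] · [[1, −1], [−1, 0]] = [[−512, 0], [−1024, 512]].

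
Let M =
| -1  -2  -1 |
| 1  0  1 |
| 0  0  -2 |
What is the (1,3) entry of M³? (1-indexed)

1

M² = [[-1, 2, 1], [-1, -2, -3], [0, 0, 4]]
M³ = [[3, 2, 1], [-1, 2, 5], [0, 0, -8]]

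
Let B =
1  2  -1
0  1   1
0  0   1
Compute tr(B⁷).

3

B = I + N where N = [[0, 2, -1], [0, 0, 1], [0, 0, 0]] is strictly upper-triangular, so N³ = 0.
(I + N)⁷ = I + 7·N + 21·N² = [[1, 14, 35], [0, 1, 7], [0, 0, 1]].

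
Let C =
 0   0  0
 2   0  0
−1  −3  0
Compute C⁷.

[[0, 0, 0], [0, 0, 0], [0, 0, 0]]

C is strictly triangular, hence nilpotent: C³ = 0, so C⁷ = 0.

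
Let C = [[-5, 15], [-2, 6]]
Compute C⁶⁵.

[[-5, 15], [-2, 6]]

C² = C (a projection; rank 1, trace 1), so C⁶⁵ = C.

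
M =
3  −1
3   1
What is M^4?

M^2 = [[6, −4], [12, −2]]
M^3 = [[6, −10], [30, −14]]
M^4 = [[−12, −16], [48, −44]]

[[−12, −16], [48, −44]]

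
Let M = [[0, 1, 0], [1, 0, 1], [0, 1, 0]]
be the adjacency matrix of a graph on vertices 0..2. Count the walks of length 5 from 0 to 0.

The number of length-5 walks from vertex 0 to vertex 0 is entry (0,0) of M⁵, where M is the adjacency matrix.
M² = [[1, 0, 1], [0, 2, 0], [1, 0, 1]]
M³ = [[0, 2, 0], [2, 0, 2], [0, 2, 0]]
M⁴ = [[2, 0, 2], [0, 4, 0], [2, 0, 2]]
M⁵ = [[0, 4, 0], [4, 0, 4], [0, 4, 0]]

0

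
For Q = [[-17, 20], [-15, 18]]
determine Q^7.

tr Q = 1 and det Q = -6, so the characteristic polynomial is λ² − (1)λ + (-6) with roots -2 and 3.
Eigenvectors give P = [[-4, -1], [-3, -1]] with P⁻¹ = [[-1, 1], [3, -4]], and Q = P·diag(-2, 3)·P⁻¹.
Then Q^7 = P·diag(-128, 2187)·P⁻¹ = [[512, -2187], [384, -2187]] · [[-1, 1], [3, -4]] = [[-7073, 9260], [-6945, 9132]].

[[-7073, 9260], [-6945, 9132]]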